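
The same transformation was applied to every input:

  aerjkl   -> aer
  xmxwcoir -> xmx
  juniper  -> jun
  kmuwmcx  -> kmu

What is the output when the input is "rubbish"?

rub

In each case the input is transformed by: keep only the first 3 characters.
So "rubbish" becomes "rub".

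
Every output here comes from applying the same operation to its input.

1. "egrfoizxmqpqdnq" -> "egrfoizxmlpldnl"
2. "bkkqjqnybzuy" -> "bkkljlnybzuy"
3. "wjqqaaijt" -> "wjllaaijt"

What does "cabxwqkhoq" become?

In each case the input is transformed by: replace every "q" with "l".
For "cabxwqkhoq" the result is "cabxwlkhol".

cabxwlkhol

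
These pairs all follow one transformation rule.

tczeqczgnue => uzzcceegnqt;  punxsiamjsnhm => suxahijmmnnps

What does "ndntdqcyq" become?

In each case the input is transformed by: sort the characters into alphabetical order, then move the last 3 characters to the front (rotate right by 3).
Applying that to "ndntdqcyq" gives "qtycddnnq".

qtycddnnq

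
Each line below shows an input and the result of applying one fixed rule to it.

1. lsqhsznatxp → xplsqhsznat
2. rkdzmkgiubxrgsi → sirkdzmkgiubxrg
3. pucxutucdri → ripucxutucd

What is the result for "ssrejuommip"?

The rule is to move the last 2 characters to the front (rotate right by 2).
"ssrejuommip" → "ipssrejuomm".

ipssrejuomm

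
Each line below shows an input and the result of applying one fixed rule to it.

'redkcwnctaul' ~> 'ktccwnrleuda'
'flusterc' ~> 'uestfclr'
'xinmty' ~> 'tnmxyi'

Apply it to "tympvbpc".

Each output is the input with this applied: take characters alternately from the front and the back (1st, last, 2nd, 2nd-last, ...), then swap the front and back halves of the string.
On "tympvbpc" that produces "mbpvtcyp".

mbpvtcyp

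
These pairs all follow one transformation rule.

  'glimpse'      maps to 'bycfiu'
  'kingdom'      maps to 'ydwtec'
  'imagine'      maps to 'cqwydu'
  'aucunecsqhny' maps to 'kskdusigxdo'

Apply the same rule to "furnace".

The transformation: delete the first character, then shift every letter 10 places backward in the alphabet (wrapping around).
Working it through for "furnace": intermediate "urnace", final "khdqsu".

khdqsu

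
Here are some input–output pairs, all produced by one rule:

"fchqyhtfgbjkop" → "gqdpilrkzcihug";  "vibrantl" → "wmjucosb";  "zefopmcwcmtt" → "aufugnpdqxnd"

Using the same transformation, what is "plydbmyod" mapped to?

Looking at the pairs, the operation is to take characters alternately from the front and the back (1st, last, 2nd, 2nd-last, ...), then shift every letter 1 place forward in the alphabet (wrapping around).
Working it through for "plydbmyod": intermediate "pdloyydmb", final "qempzzenc".

qempzzenc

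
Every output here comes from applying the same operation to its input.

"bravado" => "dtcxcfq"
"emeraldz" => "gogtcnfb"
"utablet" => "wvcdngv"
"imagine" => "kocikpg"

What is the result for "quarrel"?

Looking at the pairs, the operation is to shift every letter 2 places forward in the alphabet (wrapping around).
Applying that to "quarrel" gives "swcttgn".

swcttgn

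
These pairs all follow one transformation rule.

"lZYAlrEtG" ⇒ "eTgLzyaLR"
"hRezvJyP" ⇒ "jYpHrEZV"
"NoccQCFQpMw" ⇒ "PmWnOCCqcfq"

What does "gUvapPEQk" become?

Rule — move the last 3 characters to the front (rotate right by 3), then flip the case of every letter.
On "gUvapPEQk": the first step gives "EQkgUvapP", and the second then gives "eqKGuVAPp".

eqKGuVAPp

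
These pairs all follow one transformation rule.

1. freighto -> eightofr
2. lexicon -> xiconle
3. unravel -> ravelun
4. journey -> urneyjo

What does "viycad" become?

ycadvi

In each case the input is transformed by: move the first 2 characters to the end (rotate left by 2).
"viycad" → "ycadvi".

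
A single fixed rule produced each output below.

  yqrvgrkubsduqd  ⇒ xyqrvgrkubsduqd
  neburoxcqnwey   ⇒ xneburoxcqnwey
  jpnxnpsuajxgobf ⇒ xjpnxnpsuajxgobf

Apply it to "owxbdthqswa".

The transformation: prepend "x".
For "owxbdthqswa" the result is "xowxbdthqswa".

xowxbdthqswa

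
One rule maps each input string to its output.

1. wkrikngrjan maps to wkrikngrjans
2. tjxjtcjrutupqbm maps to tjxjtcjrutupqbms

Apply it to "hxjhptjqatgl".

Looking at the pairs, the operation is to append "s".
Applying that to "hxjhptjqatgl" gives "hxjhptjqatgls".

hxjhptjqatgls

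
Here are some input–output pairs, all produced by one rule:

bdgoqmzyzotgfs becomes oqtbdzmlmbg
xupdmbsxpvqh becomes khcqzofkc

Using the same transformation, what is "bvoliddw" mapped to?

oibyv

The transformation: shift every letter 13 places forward in the alphabet (wrapping around) — i.e. ROT13, then delete the last 3 characters.
"bvoliddw" → "oibyvqqj" → "oibyv".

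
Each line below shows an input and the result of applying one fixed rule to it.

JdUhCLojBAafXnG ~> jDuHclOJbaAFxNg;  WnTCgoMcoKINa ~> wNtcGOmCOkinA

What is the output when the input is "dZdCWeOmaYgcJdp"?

DzDcwEoMAyGCjDP

In each case the input is transformed by: flip the case of every letter.
For "dZdCWeOmaYgcJdp" the result is "DzDcwEoMAyGCjDP".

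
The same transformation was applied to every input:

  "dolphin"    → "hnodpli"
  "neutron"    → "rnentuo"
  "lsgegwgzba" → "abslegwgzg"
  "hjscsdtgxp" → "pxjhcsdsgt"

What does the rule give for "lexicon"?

cnelixo

Rule — swap each adjacent pair of characters (1↔2, 3↔4, ...), then move the last 2 characters to the front (rotate right by 2).
For "lexicon", step one produces "elixocn"; step two turns that into "cnelixo".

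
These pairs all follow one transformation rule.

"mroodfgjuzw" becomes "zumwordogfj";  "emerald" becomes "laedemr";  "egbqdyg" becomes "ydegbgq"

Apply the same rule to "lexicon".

oclnxei

The pattern: move the last 3 characters to the front (rotate right by 3), then swap each adjacent pair of characters (1↔2, 3↔4, ...).
On "lexicon": the first step gives "conlexi", and the second then gives "oclnxei".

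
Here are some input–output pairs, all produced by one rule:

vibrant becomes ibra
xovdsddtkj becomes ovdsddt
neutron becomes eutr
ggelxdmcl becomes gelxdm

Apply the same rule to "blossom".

Rule — delete the last 2 characters, then delete the first character.
On "blossom": the first step gives "bloss", and the second then gives "loss".

loss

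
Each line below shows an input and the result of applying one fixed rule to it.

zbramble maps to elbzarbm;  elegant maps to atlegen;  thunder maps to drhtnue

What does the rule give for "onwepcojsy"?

What's happening: swap each adjacent pair of characters (1↔2, 3↔4, ...), then move the last 2 characters to the front (rotate right by 2).
Working it through for "onwepcojsy": intermediate "noewcpjoys", final "ysnoewcpjo".

ysnoewcpjo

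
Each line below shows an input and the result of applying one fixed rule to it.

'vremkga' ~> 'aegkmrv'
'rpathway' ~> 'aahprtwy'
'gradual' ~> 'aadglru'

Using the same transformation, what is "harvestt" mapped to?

aehrsttv

The rule is to sort the characters into alphabetical order.
On "harvestt" that produces "aehrsttv".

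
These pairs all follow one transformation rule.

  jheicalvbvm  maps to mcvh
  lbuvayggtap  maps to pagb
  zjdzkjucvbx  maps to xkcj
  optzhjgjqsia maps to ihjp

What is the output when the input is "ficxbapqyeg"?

The rule is to keep one character in every 3, starting at position 2 (positions 2nd, 5th, 8th, ...), then swap the first and last characters.
On "ficxbapqyeg": the first step gives "ibqg", and the second then gives "gbqi".
(Check on "zjdzkjucvbx": → "jkcx" → "xkcj" ✓)

gbqi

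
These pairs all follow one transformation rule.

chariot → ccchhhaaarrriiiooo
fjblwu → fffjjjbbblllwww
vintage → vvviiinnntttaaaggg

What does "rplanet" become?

Rule — delete the last character, then repeat every character 3 times.
Working it through for "rplanet": intermediate "rplane", final "rrrppplllaaannneee".
(Check on "vintage": → "vintag" → "vvviiinnntttaaaggg" ✓)

rrrppplllaaannneee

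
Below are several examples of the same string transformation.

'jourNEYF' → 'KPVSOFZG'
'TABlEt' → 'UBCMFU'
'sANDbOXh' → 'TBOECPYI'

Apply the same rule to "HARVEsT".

IBSWFTU

Each output is the input with this applied: shift every letter 1 place forward in the alphabet (wrapping around), then convert every letter to uppercase.
On "HARVEsT": the first step gives "IBSWFtU", and the second then gives "IBSWFTU".
(Check on "jourNEYF": → "kpvsOFZG" → "KPVSOFZG" ✓)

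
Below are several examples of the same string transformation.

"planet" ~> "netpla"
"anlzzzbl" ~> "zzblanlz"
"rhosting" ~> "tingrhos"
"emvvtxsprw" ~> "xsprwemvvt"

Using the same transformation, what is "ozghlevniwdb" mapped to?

vniwdbozghle

Rule — swap the front and back halves of the string.
"ozghlevniwdb" → "vniwdbozghle".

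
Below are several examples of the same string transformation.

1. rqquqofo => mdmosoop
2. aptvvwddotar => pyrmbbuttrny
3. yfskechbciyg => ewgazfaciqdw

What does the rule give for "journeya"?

ywclpsmh

Looking at the pairs, the operation is to shift every letter 2 places backward in the alphabet (wrapping around), then reverse the string.
Working it through for "journeya": intermediate "hmsplcwy", final "ywclpsmh".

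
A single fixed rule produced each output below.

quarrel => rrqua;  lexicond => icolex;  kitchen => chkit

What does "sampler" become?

plsam

The pattern: delete the last 2 characters, then move the first 3 characters to the end (rotate left by 3).
So "sampler" becomes "plsam".
(Check on "quarrel": → "quarr" → "rrqua" ✓)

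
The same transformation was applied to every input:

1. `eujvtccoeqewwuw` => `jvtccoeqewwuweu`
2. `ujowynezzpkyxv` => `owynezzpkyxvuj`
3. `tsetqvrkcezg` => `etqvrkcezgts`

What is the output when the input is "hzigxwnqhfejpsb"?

The transformation: move the first 2 characters to the end (rotate left by 2).
So "hzigxwnqhfejpsb" becomes "igxwnqhfejpsbhz".

igxwnqhfejpsbhz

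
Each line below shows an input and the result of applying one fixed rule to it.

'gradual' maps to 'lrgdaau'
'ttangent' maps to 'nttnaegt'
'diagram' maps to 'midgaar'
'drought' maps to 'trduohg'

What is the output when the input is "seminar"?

resiman

The pattern: swap each adjacent pair of characters (1↔2, 3↔4, ...), then move the last character to the front.
Applying that to "seminar" gives "resiman".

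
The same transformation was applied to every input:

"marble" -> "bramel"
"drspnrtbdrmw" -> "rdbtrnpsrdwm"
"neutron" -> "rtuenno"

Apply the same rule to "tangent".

egnattn

The rule is to move the last 2 characters to the front (rotate right by 2), then reverse the string.
Applying both steps to "tangent": "nttange", then "egnattn".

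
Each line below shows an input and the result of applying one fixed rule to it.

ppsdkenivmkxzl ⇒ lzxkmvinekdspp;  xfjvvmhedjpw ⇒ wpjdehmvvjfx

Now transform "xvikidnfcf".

The pattern: reverse the string.
On "xvikidnfcf" that produces "fcfndikivx".

fcfndikivx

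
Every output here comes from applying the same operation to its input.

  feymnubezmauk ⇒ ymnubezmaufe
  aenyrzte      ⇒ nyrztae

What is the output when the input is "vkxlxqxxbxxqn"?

The pattern: delete the last character, then move the first 2 characters to the end (rotate left by 2).
Starting from "vkxlxqxxbxxqn": after the first operation, "vkxlxqxxbxxq"; after the second, "xlxqxxbxxqvk".

xlxqxxbxxqvk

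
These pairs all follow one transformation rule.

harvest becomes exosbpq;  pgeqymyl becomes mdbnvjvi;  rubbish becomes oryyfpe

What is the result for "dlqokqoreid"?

ainlhnlobfa

The rule is to shift every letter 3 places backward in the alphabet (wrapping around).
Doing the same to "dlqokqoreid": "ainlhnlobfa".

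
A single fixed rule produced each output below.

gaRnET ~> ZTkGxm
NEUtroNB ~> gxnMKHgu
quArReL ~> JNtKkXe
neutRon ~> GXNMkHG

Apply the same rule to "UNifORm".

ngBYhkF

Looking at the pairs, the operation is to flip the case of every letter, then shift every letter 7 places backward in the alphabet (wrapping around).
Applying both steps to "UNifORm": "unIForM", then "ngBYhkF".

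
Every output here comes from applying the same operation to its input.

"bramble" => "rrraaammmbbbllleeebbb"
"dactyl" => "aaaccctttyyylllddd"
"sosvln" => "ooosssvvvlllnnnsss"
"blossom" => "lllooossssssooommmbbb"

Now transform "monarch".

ooonnnaaarrrccchhhmmm

The pattern: move the first character to the end, then repeat every character 3 times.
For "monarch", step one produces "onarchm"; step two turns that into "ooonnnaaarrrccchhhmmm".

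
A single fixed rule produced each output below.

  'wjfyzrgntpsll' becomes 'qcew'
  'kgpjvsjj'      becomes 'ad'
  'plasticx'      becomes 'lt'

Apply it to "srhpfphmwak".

Looking at the pairs, the operation is to keep one character in every 3, starting at position 3 (positions 3rd, 6th, 9th, ...), then shift every letter 11 places forward in the alphabet (wrapping around).
On "srhpfphmwak": the first step gives "hpw", and the second then gives "sah".

sah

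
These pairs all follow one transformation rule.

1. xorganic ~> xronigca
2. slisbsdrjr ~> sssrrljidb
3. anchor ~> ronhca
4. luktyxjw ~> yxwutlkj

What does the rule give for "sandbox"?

xsondba

The rule is to sort the characters into reverse alphabetical order.
So "sandbox" becomes "xsondba".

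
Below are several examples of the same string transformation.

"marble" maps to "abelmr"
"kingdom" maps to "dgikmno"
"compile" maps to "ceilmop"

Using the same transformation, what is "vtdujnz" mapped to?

Rule — sort the characters into alphabetical order.
"vtdujnz" → "djntuvz".

djntuvz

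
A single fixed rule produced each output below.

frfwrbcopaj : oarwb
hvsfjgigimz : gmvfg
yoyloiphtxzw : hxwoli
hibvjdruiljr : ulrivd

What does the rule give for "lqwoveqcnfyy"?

Rule — keep every other character starting from the second (positions 2nd, 4th, 6th, ...), then move the first 3 characters to the end (rotate left by 3).
Applying both steps to "lqwoveqcnfyy": "qoecfy", then "cfyqoe".

cfyqoe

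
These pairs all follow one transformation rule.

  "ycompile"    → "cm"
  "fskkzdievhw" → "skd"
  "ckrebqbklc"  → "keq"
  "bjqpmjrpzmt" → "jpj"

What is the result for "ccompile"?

Rule — keep every other character starting from the second (positions 2nd, 4th, 6th, ...), then delete the last 2 characters.
Starting from "ccompile": after the first operation, "cmie"; after the second, "cm".

cm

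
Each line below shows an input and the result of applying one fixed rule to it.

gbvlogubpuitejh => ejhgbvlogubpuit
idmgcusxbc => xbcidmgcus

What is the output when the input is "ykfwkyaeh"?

The pattern: move the last 3 characters to the front (rotate right by 3).
For "ykfwkyaeh" the result is "aehykfwky".

aehykfwky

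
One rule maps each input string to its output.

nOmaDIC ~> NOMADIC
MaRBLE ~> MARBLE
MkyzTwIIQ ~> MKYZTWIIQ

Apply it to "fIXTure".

Rule — convert every letter to uppercase.
Applying that to "fIXTure" gives "FIXTURE".

FIXTURE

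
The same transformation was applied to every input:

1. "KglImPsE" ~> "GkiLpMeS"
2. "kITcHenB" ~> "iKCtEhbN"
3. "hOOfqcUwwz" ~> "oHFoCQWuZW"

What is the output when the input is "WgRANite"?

GwarInET

Rule — swap each adjacent pair of characters (1↔2, 3↔4, ...), then flip the case of every letter.
For "WgRANite", step one produces "gWARiNet"; step two turns that into "GwarInET".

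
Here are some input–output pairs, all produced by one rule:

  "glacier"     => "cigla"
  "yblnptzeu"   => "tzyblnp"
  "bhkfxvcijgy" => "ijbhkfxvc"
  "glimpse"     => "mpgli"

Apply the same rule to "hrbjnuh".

The rule is to delete the last 2 characters, then move the last 2 characters to the front (rotate right by 2).
"hrbjnuh" → "hrbjn" → "jnhrb".
(Check on "glacier": → "glaci" → "cigla" ✓)

jnhrb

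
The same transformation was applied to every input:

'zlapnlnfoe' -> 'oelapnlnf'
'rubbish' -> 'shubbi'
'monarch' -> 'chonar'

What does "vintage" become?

Looking at the pairs, the operation is to delete the first character, then move the last 2 characters to the front (rotate right by 2).
Applying both steps to "vintage": "intage", then "geinta".

geinta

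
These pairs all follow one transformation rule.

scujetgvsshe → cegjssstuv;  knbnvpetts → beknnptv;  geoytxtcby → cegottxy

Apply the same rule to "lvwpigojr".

Rule — delete the last 2 characters, then sort the characters into alphabetical order.
Applying both steps to "lvwpigojr": "lvwpigo", then "gilopvw".
(Check on "scujetgvsshe": → "scujetgvss" → "cegjssstuv" ✓)

gilopvw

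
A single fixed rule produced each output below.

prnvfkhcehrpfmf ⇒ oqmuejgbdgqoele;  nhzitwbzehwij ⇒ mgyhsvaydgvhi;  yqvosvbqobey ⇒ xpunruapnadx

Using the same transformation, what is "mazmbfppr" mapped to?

In each case the input is transformed by: shift every letter 1 place backward in the alphabet (wrapping around).
On "mazmbfppr" that produces "lzylaeooq".

lzylaeooq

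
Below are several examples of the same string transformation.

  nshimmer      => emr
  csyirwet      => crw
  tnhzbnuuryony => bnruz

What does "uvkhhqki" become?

What's happening: sort the characters into alphabetical order, then keep one character in every 3, starting at position 1 (positions 1st, 4th, 7th, ...).
For "uvkhhqki", step one produces "hhikkquv"; step two turns that into "hku".

hku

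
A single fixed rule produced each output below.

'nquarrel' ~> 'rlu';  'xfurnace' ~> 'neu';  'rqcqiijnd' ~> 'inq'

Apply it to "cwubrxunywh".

rnhu

Looking at the pairs, the operation is to move the first 3 characters to the end (rotate left by 3), then keep one character in every 3, starting at position 2 (positions 2nd, 5th, 8th, ...).
Applying both steps to "cwubrxunywh": "brxunywhcwu", then "rnhu".
(Check on "xfurnace": → "rnacexfu" → "neu" ✓)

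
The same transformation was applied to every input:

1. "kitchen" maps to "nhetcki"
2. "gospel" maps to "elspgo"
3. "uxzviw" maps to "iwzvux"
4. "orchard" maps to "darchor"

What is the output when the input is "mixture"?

eurxtmi

The transformation: swap each adjacent pair of characters (1↔2, 3↔4, ...), then reverse the string.
Applying that to "mixture" gives "eurxtmi".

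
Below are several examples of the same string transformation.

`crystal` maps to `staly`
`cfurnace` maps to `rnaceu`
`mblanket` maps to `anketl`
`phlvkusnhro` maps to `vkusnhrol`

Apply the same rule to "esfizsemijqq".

izsemijqqf

What's happening: delete the first 2 characters, then move the first character to the end.
On "esfizsemijqq": the first step gives "fizsemijqq", and the second then gives "izsemijqqf".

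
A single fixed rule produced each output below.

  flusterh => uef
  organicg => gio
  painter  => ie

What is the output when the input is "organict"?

Each output is the input with this applied: move the first character to the end, then keep one character in every 3, starting at position 2 (positions 2nd, 5th, 8th, ...).
Starting from "organict": after the first operation, "rganicto"; after the second, "gio".
(Check on "flusterh": → "lusterhf" → "uef" ✓)

gio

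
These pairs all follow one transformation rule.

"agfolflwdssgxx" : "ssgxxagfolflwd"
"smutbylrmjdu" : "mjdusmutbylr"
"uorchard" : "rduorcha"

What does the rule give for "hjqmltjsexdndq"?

The pattern: swap the front and back halves of the string, then move the first 2 characters to the end (rotate left by 2).
For "hjqmltjsexdndq", step one produces "sexdndqhjqmltj"; step two turns that into "xdndqhjqmltjse".
(Check on "uorchard": → "harduorc" → "rduorcha" ✓)

xdndqhjqmltjse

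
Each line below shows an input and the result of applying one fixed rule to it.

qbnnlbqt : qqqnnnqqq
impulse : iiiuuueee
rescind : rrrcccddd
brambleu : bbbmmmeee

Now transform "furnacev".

fffnnneee

The rule is to keep one character in every 3, starting at position 1 (positions 1st, 4th, 7th, ...), then repeat every character 3 times.
For "furnacev" the result is "fffnnneee".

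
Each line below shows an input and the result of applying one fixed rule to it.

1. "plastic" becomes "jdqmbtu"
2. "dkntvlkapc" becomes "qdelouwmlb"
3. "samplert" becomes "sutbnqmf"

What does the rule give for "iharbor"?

Each output is the input with this applied: move the last 2 characters to the front (rotate right by 2), then shift every letter 1 place forward in the alphabet (wrapping around).
Applying that to "iharbor" gives "psjibsc".
(Check on "plastic": → "icplast" → "jdqmbtu" ✓)

psjibsc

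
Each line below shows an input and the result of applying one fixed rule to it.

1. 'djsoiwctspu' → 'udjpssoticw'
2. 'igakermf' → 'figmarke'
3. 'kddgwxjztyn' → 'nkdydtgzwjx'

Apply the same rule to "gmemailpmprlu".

ugmlermpamipl

Looking at the pairs, the operation is to swap the first and last characters, then take characters alternately from the front and the back (1st, last, 2nd, 2nd-last, ...).
"gmemailpmprlu" → "umemailpmprlg" → "ugmlermpamipl".
(Check on "igakermf": → "fgakermi" → "figmarke" ✓)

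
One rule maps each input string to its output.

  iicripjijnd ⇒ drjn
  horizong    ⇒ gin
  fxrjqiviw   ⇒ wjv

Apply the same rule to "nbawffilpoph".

The transformation: swap the first and last characters, then keep one character in every 3, starting at position 1 (positions 1st, 4th, 7th, ...).
For "nbawffilpoph", step one produces "hbawffilpopn"; step two turns that into "hwio".

hwio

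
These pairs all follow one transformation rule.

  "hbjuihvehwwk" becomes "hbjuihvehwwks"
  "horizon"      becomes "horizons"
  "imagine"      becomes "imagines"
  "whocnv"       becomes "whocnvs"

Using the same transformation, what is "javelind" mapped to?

The transformation: append "s".
Doing the same to "javelind": "javelinds".

javelinds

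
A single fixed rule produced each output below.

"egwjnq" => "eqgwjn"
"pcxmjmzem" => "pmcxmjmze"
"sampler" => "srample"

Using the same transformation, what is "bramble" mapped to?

The pattern: swap the first and last characters, then move the last character to the front.
Applying both steps to "bramble": "eramblb", then "berambl".
(Check on "egwjnq": → "qgwjne" → "eqgwjn" ✓)

berambl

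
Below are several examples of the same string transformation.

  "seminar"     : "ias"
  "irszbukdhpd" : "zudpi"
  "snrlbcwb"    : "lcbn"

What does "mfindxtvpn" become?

nxvnf

The rule is to move the first 2 characters to the end (rotate left by 2), then keep every other character starting from the second (positions 2nd, 4th, 6th, ...).
Starting from "mfindxtvpn": after the first operation, "indxtvpnmf"; after the second, "nxvnf".
(Check on "snrlbcwb": → "rlbcwbsn" → "lcbn" ✓)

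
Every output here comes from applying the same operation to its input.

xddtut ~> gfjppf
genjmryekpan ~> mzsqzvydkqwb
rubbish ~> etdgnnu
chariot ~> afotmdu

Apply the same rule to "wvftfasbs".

neihrfrme

The pattern: move the last 2 characters to the front (rotate right by 2), then shift every letter 12 places forward in the alphabet (wrapping around).
Working it through for "wvftfasbs": intermediate "bswvftfas", final "neihrfrme".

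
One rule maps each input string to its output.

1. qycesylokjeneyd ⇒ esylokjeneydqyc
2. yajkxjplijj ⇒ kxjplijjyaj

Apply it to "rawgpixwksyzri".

Rule — move the first 3 characters to the end (rotate left by 3).
For "rawgpixwksyzri" the result is "gpixwksyzriraw".

gpixwksyzriraw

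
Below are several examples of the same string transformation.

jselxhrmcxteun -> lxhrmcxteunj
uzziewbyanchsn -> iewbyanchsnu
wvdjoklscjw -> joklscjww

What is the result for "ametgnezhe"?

tgnezhea

The pattern: move the first character to the end, then delete the first 2 characters.
"ametgnezhe" → "metgnezhea" → "tgnezhea".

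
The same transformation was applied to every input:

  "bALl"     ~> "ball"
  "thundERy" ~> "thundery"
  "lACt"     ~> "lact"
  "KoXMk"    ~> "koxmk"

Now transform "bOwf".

bowf

Looking at the pairs, the operation is to convert every letter to lowercase.
Applying that to "bOwf" gives "bowf".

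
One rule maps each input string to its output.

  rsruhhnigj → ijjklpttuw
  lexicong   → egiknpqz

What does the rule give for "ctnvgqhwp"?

eijprsvxy

Each output is the input with this applied: sort the characters into alphabetical order, then shift every letter 2 places forward in the alphabet (wrapping around).
Doing the same to "ctnvgqhwp": "eijprsvxy".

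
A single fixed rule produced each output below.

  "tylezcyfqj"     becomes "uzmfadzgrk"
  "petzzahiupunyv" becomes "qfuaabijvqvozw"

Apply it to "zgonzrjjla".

ahpoaskkmb

Looking at the pairs, the operation is to shift every letter 1 place forward in the alphabet (wrapping around).
For "zgonzrjjla" the result is "ahpoaskkmb".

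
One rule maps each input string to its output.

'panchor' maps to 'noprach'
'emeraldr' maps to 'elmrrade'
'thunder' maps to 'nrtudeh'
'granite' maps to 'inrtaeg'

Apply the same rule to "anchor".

norach

The rule is to sort the characters into alphabetical order, then move the first 3 characters to the end (rotate left by 3).
Working it through for "anchor": intermediate "achnor", final "norach".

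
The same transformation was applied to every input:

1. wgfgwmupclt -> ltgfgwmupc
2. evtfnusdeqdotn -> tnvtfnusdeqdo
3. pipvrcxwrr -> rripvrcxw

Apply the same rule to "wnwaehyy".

yynwaeh

What's happening: delete the first character, then move the last 2 characters to the front (rotate right by 2).
Working it through for "wnwaehyy": intermediate "nwaehyy", final "yynwaeh".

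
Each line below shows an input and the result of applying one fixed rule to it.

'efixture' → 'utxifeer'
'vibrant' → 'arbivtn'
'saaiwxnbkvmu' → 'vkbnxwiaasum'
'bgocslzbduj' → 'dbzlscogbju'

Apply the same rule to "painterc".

etniapcr

In each case the input is transformed by: reverse the string, then move the first 2 characters to the end (rotate left by 2).
For "painterc", step one produces "cretniap"; step two turns that into "etniapcr".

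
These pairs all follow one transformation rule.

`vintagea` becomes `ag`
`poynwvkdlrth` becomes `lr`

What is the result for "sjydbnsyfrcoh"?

rc

Rule — move the last 2 characters to the front (rotate right by 2), then keep only the last 2 characters.
"sjydbnsyfrcoh" → "ohsjydbnsyfrc" → "rc".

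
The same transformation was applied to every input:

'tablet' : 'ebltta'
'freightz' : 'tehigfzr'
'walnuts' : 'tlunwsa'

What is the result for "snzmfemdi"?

dzmmefsin

The transformation: take characters alternately from the front and the back (1st, last, 2nd, 2nd-last, ...), then move the first 3 characters to the end (rotate left by 3).
For "snzmfemdi", step one produces "sindzmmef"; step two turns that into "dzmmefsin".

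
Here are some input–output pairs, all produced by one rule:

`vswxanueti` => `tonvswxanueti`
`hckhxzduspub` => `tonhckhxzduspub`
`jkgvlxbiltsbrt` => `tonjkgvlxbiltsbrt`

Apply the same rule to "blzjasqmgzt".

tonblzjasqmgzt

Looking at the pairs, the operation is to prepend "ton".
Applying that to "blzjasqmgzt" gives "tonblzjasqmgzt".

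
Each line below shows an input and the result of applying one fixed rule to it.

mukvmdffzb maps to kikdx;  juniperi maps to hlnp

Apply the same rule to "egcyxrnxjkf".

Looking at the pairs, the operation is to shift every letter 2 places backward in the alphabet (wrapping around), then keep every other character starting from the first (positions 1st, 3rd, 5th, ...).
So "egcyxrnxjkf" becomes "cavlhd".

cavlhd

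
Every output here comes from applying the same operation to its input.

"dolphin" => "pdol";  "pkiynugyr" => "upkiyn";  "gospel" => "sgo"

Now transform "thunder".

nthu

In each case the input is transformed by: delete the last 3 characters, then move the last character to the front.
"thunder" → "nthu".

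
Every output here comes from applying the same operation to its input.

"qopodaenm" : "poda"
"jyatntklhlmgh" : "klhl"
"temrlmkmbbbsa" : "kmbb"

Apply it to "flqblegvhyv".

Rule — move the last 3 characters to the front (rotate right by 3), then keep only the last 4 characters.
Doing the same to "flqblegvhyv": "legv".

legv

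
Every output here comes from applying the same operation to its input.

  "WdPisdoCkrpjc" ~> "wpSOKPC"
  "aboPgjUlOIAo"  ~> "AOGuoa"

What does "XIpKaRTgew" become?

xPAtE

The transformation: flip the case of every letter, then keep every other character starting from the first (positions 1st, 3rd, 5th, ...).
On "XIpKaRTgew": the first step gives "xiPkArtGEW", and the second then gives "xPAtE".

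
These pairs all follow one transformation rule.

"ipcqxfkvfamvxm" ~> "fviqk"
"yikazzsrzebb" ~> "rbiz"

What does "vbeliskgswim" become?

Each output is the input with this applied: swap the front and back halves of the string, then keep one character in every 3, starting at position 2 (positions 2nd, 5th, 8th, ...).
Starting from "vbeliskgswim": after the first operation, "kgswimvbelis"; after the second, "gibi".

gibi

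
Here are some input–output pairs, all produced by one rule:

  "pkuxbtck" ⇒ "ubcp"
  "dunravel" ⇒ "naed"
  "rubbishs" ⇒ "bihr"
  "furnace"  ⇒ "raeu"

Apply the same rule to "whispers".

iprw

Looking at the pairs, the operation is to move the first 2 characters to the end (rotate left by 2), then keep every other character starting from the first (positions 1st, 3rd, 5th, ...).
Working it through for "whispers": intermediate "isperswh", final "iprw".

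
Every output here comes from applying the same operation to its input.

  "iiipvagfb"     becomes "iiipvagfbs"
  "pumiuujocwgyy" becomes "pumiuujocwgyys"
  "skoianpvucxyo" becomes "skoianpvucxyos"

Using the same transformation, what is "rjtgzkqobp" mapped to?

The rule is to append "s".
"rjtgzkqobp" → "rjtgzkqobps".

rjtgzkqobps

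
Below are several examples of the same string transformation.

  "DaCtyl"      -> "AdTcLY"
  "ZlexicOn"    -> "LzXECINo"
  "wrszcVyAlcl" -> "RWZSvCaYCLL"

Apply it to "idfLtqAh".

DIlFQTHa

What's happening: swap each adjacent pair of characters (1↔2, 3↔4, ...), then flip the case of every letter.
Starting from "idfLtqAh": after the first operation, "diLfqthA"; after the second, "DIlFQTHa".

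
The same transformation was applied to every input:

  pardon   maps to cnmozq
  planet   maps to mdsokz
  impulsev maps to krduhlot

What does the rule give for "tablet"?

Looking at the pairs, the operation is to swap the front and back halves of the string, then shift every letter 1 place backward in the alphabet (wrapping around).
Working it through for "tablet": intermediate "lettab", final "kdssza".

kdssza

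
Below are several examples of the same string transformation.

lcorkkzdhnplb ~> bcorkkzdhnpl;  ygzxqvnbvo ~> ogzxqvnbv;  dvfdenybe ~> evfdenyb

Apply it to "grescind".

Rule — swap the first and last characters, then delete the last character.
On "grescind": the first step gives "drescing", and the second then gives "drescin".

drescin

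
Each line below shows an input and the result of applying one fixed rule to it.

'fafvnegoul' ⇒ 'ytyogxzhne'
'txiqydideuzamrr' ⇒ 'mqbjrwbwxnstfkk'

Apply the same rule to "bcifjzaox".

uvbycsthq

The transformation: shift every letter 7 places backward in the alphabet (wrapping around).
Applying that to "bcifjzaox" gives "uvbycsthq".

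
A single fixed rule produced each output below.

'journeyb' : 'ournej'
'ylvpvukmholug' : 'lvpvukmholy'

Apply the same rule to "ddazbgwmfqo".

The pattern: delete the last 2 characters, then move the first character to the end.
Applying both steps to "ddazbgwmfqo": "ddazbgwmf", then "dazbgwmfd".

dazbgwmfd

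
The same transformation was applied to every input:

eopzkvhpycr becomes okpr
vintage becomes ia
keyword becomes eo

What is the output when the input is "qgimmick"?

gmk

Rule — keep one character in every 3, starting at position 2 (positions 2nd, 5th, 8th, ...).
For "qgimmick" the result is "gmk".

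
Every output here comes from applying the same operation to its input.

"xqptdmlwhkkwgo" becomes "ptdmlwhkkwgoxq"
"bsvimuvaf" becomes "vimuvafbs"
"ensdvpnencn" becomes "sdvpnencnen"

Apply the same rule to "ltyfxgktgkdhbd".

yfxgktgkdhbdlt

The pattern: move the first 2 characters to the end (rotate left by 2).
For "ltyfxgktgkdhbd" the result is "yfxgktgkdhbdlt".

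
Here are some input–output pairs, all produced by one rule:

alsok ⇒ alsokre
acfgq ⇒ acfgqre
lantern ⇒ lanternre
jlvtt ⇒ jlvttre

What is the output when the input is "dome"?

domere

Rule — append "re".
For "dome" the result is "domere".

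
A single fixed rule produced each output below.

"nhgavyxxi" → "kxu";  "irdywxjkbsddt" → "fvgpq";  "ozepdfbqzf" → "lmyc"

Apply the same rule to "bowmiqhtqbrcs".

yjeyp

The transformation: shift every letter 3 places backward in the alphabet (wrapping around), then keep one character in every 3, starting at position 1 (positions 1st, 4th, 7th, ...).
For "bowmiqhtqbrcs", step one produces "yltjfneqnyozp"; step two turns that into "yjeyp".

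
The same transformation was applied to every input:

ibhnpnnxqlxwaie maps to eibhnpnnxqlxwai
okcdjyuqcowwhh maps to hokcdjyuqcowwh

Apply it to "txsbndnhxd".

dtxsbndnhx

Rule — move the last character to the front.
Applying that to "txsbndnhxd" gives "dtxsbndnhx".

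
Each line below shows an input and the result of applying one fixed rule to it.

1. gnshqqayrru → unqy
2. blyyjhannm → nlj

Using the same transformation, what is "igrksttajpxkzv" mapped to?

vgsax

The rule is to keep one character in every 3, starting at position 2 (positions 2nd, 5th, 8th, ...), then move the last character to the front.
"igrksttajpxkzv" → "vgsax".
(Check on "gnshqqayrru": → "nqyu" → "unqy" ✓)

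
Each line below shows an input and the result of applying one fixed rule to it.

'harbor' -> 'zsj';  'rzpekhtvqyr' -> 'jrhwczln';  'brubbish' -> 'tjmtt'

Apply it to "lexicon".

dwpa

What's happening: shift every letter 8 places backward in the alphabet (wrapping around), then delete the last 3 characters.
So "lexicon" becomes "dwpa".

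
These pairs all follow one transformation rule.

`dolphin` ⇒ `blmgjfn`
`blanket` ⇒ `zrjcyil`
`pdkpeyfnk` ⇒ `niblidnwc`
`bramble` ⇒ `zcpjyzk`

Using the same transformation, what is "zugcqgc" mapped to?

xaseeoa

In each case the input is transformed by: take characters alternately from the front and the back (1st, last, 2nd, 2nd-last, ...), then shift every letter 2 places backward in the alphabet (wrapping around).
On "zugcqgc": the first step gives "zcuggqc", and the second then gives "xaseeoa".
(Check on "pdkpeyfnk": → "pkdnkfpye" → "niblidnwc" ✓)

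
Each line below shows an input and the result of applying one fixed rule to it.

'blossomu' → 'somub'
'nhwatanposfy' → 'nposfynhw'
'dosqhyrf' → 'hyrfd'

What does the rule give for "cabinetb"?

Looking at the pairs, the operation is to swap the front and back halves of the string, then delete the last 3 characters.
So "cabinetb" becomes "netbc".
(Check on "blossomu": → "somublos" → "somub" ✓)

netbc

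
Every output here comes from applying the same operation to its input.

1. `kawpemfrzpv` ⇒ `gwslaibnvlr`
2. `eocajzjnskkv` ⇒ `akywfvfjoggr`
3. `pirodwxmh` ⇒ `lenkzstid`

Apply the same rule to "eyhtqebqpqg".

The pattern: shift every letter 4 places backward in the alphabet (wrapping around).
Applying that to "eyhtqebqpqg" gives "audpmaxmlmc".

audpmaxmlmc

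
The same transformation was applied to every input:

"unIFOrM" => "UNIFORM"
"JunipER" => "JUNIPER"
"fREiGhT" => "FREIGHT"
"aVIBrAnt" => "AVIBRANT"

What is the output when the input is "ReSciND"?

Each output is the input with this applied: convert every letter to uppercase.
For "ReSciND" the result is "RESCIND".

RESCIND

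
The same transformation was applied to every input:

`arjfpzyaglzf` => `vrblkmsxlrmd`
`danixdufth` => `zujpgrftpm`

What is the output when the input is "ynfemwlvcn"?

rqyixhozkz

The pattern: shift every letter 12 places forward in the alphabet (wrapping around), then move the first 2 characters to the end (rotate left by 2).
"ynfemwlvcn" → "kzrqyixhoz" → "rqyixhozkz".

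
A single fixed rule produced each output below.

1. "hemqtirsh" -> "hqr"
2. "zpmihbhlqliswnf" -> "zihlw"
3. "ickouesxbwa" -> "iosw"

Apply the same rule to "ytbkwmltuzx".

yklz

Rule — keep one character in every 3, starting at position 1 (positions 1st, 4th, 7th, ...).
"ytbkwmltuzx" → "yklz".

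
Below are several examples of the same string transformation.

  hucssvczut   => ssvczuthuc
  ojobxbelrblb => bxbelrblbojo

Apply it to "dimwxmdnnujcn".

The pattern: move the first 3 characters to the end (rotate left by 3).
On "dimwxmdnnujcn" that produces "wxmdnnujcndim".

wxmdnnujcndim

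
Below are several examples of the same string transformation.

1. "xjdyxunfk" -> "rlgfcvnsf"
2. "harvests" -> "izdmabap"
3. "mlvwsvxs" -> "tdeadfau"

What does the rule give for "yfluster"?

Rule — move the first character to the end, then shift every letter 8 places forward in the alphabet (wrapping around).
For "yfluster", step one produces "flustery"; step two turns that into "ntcabmzg".

ntcabmzg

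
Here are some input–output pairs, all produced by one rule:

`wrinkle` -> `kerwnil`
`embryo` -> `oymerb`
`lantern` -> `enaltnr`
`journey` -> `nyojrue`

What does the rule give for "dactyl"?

The pattern: swap each adjacent pair of characters (1↔2, 3↔4, ...), then move the last 2 characters to the front (rotate right by 2).
Applying both steps to "dactyl": "adtcly", then "lyadtc".

lyadtc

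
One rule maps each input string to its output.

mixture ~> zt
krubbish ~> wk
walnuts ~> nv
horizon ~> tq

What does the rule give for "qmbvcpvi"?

dr

In each case the input is transformed by: keep one character in every 3, starting at position 3 (positions 3rd, 6th, 9th, ...), then shift every letter 2 places forward in the alphabet (wrapping around).
"qmbvcpvi" → "bp" → "dr".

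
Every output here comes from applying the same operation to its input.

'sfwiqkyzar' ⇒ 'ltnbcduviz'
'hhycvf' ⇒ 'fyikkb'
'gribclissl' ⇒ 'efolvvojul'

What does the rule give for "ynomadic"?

pdglfbqr

The transformation: move the first 3 characters to the end (rotate left by 3), then shift every letter 3 places forward in the alphabet (wrapping around).
Starting from "ynomadic": after the first operation, "madicyno"; after the second, "pdglfbqr".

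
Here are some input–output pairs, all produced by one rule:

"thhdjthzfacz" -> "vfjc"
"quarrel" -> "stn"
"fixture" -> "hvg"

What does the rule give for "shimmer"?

uot

Rule — shift every letter 2 places forward in the alphabet (wrapping around), then keep one character in every 3, starting at position 1 (positions 1st, 4th, 7th, ...).
Working it through for "shimmer": intermediate "ujkoogt", final "uot".
(Check on "thhdjthzfacz": → "vjjflvjbhceb" → "vfjc" ✓)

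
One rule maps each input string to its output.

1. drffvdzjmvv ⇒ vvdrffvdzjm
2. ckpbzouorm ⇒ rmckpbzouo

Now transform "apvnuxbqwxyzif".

ifapvnuxbqwxyz

The transformation: move the last 2 characters to the front (rotate right by 2).
For "apvnuxbqwxyzif" the result is "ifapvnuxbqwxyz".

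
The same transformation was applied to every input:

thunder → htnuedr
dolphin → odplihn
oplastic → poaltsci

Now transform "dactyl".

adtcly

The pattern: swap each adjacent pair of characters (1↔2, 3↔4, ...).
Doing the same to "dactyl": "adtcly".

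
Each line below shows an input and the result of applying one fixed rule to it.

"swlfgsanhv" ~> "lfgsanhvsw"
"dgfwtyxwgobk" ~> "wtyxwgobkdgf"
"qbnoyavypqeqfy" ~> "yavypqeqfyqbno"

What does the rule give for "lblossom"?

blossoml

What's happening: move the last 3 characters to the front (rotate right by 3), then swap the front and back halves of the string.
Applying both steps to "lblossom": "somlblos", then "blossoml".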